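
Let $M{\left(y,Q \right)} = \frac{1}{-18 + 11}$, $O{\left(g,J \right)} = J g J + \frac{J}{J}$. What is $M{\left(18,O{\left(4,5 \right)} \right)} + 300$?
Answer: $\frac{2099}{7} \approx 299.86$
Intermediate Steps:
$O{\left(g,J \right)} = 1 + g J^{2}$ ($O{\left(g,J \right)} = g J^{2} + 1 = 1 + g J^{2}$)
$M{\left(y,Q \right)} = - \frac{1}{7}$ ($M{\left(y,Q \right)} = \frac{1}{-7} = - \frac{1}{7}$)
$M{\left(18,O{\left(4,5 \right)} \right)} + 300 = - \frac{1}{7} + 300 = \frac{2099}{7}$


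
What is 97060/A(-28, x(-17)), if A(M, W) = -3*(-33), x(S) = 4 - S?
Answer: 97060/99 ≈ 980.40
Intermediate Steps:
A(M, W) = 99
97060/A(-28, x(-17)) = 97060/99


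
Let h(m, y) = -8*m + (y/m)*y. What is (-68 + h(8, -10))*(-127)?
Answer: 30353/2 ≈ 15177.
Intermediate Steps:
h(m, y) = -8*m + y²/m
(-68 + h(8, -10))*(-127) = (-68 + (-8*8 + (-10)²/8))*(-127) = (-68 + (-64 + (⅛)*100))*(-127) = (-68 + (-64 + 25/2))*(-127) = (-68 - 103/2)*(-127) = -239/2*(-127) = 30353/2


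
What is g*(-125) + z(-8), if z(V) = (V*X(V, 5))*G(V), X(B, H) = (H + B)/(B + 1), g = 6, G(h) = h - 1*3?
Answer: -4986/7 ≈ -712.29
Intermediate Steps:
G(h) = -3 + h (G(h) = h - 3 = -3 + h)
X(B, H) = (B + H)/(1 + B)
z(V) = V*(-3 + V)*(5 + V)/(1 + V) (z(V) = (V*((V + 5)/(1 + V)))*(-3 + V) = (V*((5 + V)/(1 + V)))*(-3 + V) = (V*(5 + V)/(1 + V))*(-3 + V) = V*(-3 + V)*(5 + V)/(1 + V))
g*(-125) + z(-8) = 6*(-125) - 8*(-3 - 8)*(5 - 8)/(1 - 8) = -750 - 8*(-11)*(-3)/(-7) = -750 - 8*(-1/7)*(-11)*(-3) = -750 + 264/7 = -4986/7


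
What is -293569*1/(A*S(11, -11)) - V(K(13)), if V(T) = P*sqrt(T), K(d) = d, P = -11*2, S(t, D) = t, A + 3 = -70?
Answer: 293569/803 + 22*sqrt(13) ≈ 444.91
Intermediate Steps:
A = -73 (A = -3 - 70 = -73)
P = -22
V(T) = -22*sqrt(T)
-293569*1/(A*S(11, -11)) - V(K(13)) = -293569/((-73*11)) - (-22)*sqrt(13) = -293569/(-803) + 22*sqrt(13) = -293569*(-1/803) + 22*sqrt(13) = 293569/803 + 22*sqrt(13)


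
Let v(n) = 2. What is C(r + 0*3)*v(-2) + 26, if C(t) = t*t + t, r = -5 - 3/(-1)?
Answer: 30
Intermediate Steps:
r = -2 (r = -5 - 3*(-1) = -5 - 1*(-3) = -5 + 3 = -2)
C(t) = t + t² (C(t) = t² + t = t + t²)
C(r + 0*3)*v(-2) + 26 = ((-2 + 0*3)*(1 + (-2 + 0*3)))*2 + 26 = ((-2 + 0)*(1 + (-2 + 0)))*2 + 26 = -2*(1 - 2)*2 + 26 = -2*(-1)*2 + 26 = 2*2 + 26 = 4 + 26 = 30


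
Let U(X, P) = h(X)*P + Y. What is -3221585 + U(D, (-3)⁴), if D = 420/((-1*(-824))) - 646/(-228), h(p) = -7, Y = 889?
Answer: -3221263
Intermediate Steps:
D = 1033/309 (D = 420/824 - 646*(-1/228) = 420*(1/824) + 17/6 = 105/206 + 17/6 = 1033/309 ≈ 3.3430)
U(X, P) = 889 - 7*P (U(X, P) = -7*P + 889 = 889 - 7*P)
-3221585 + U(D, (-3)⁴) = -3221585 + (889 - 7*(-3)⁴) = -3221585 + (889 - 7*81) = -3221585 + (889 - 567) = -3221585 + 322 = -3221263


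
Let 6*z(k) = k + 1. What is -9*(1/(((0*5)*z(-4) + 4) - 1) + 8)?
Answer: -75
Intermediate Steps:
z(k) = 1/6 + k/6 (z(k) = (k + 1)/6 = (1 + k)/6 = 1/6 + k/6)
-9*(1/(((0*5)*z(-4) + 4) - 1) + 8) = -9*(1/(((0*5)*(1/6 + (1/6)*(-4)) + 4) - 1) + 8) = -9*(1/((0*(1/6 - 2/3) + 4) - 1) + 8) = -9*(1/((0*(-1/2) + 4) - 1) + 8) = -9*(1/((0 + 4) - 1) + 8) = -9*(1/(4 - 1) + 8) = -9*(1/3 + 8) = -9*25/3 = -75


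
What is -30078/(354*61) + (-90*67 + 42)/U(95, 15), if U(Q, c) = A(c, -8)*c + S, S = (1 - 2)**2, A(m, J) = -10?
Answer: 20803875/536251 ≈ 38.795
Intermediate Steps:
S = 1 (S = (-1)**2 = 1)
U(Q, c) = 1 - 10*c (U(Q, c) = -10*c + 1 = 1 - 10*c)
-30078/(354*61) + (-90*67 + 42)/U(95, 15) = -30078/(354*61) + (-90*67 + 42)/(1 - 10*15) = -30078/21594 + (-6030 + 42)/(1 - 150) = -30078*1/21594 - 5988/(-149) = -5013/3599 - 5988*(-1/149) = -5013/3599 + 5988/149 = 20803875/536251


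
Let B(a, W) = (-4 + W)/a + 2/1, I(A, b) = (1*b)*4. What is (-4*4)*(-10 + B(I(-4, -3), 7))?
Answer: 132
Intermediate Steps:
I(A, b) = 4*b (I(A, b) = b*4 = 4*b)
B(a, W) = 2 + (-4 + W)/a (B(a, W) = (-4 + W)/a + 2*1 = (-4 + W)/a + 2 = 2 + (-4 + W)/a)
(-4*4)*(-10 + B(I(-4, -3), 7)) = (-4*4)*(-10 + (-4 + 7 + 2*(4*(-3)))/((4*(-3)))) = -16*(-10 + (-4 + 7 + 2*(-12))/(-12)) = -16*(-10 - (-4 + 7 - 24)/12) = -16*(-10 - 1/12*(-21)) = -16*(-10 + 7/4) = -16*(-33/4) = 132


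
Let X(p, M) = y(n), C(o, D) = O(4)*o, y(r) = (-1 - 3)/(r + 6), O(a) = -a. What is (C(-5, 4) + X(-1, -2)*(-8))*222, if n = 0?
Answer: 5624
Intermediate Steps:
y(r) = -4/(6 + r)
C(o, D) = -4*o (C(o, D) = (-1*4)*o = -4*o)
X(p, M) = -⅔ (X(p, M) = -4/(6 + 0) = -4/6 = -4*⅙ = -⅔)
(C(-5, 4) + X(-1, -2)*(-8))*222 = (-4*(-5) - ⅔*(-8))*222 = (20 + 16/3)*222 = (76/3)*222 = 5624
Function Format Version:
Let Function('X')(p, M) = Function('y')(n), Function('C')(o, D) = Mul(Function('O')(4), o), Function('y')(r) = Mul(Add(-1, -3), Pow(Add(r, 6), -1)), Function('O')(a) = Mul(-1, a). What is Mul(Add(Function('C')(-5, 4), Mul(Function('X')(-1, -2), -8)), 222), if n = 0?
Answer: 5624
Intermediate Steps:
Function('y')(r) = Mul(-4, Pow(Add(6, r), -1))
Function('C')(o, D) = Mul(-4, o) (Function('C')(o, D) = Mul(Mul(-1, 4), o) = Mul(-4, o))
Function('X')(p, M) = Rational(-2, 3) (Function('X')(p, M) = Mul(-4, Pow(Add(6, 0), -1)) = Mul(-4, Pow(6, -1)) = Mul(-4, Rational(1, 6)) = Rational(-2, 3))
Mul(Add(Function('C')(-5, 4), Mul(Function('X')(-1, -2), -8)), 222) = Mul(Add(Mul(-4, -5), Mul(Rational(-2, 3), -8)), 222) = Mul(Add(20, Rational(16, 3)), 222) = Mul(Rational(76, 3), 222) = 5624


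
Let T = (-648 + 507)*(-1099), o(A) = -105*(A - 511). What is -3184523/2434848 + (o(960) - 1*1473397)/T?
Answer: -466195460797/41922401248 ≈ -11.120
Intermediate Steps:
o(A) = 53655 - 105*A (o(A) = -105*(-511 + A) = 53655 - 105*A)
T = 154959 (T = -141*(-1099) = 154959)
-3184523/2434848 + (o(960) - 1*1473397)/T = -3184523/2434848 + ((53655 - 105*960) - 1*1473397)/154959 = -3184523*1/2434848 + ((53655 - 100800) - 1473397)*(1/154959) = -3184523/2434848 + (-47145 - 1473397)*(1/154959) = -3184523/2434848 - 1520542*1/154959 = -3184523/2434848 - 1520542/154959 = -466195460797/41922401248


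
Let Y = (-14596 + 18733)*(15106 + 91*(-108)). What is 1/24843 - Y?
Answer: -542449041497/24843 ≈ -2.1835e+7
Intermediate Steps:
Y = 21835086 (Y = 4137*(15106 - 9828) = 4137*5278 = 21835086)
1/24843 - Y = 1/24843 - 1*21835086 = 1/24843 - 21835086 = -542449041497/24843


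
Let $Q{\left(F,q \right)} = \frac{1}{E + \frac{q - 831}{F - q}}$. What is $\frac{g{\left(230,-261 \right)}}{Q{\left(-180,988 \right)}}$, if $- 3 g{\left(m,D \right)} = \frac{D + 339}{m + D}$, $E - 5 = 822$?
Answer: $\frac{12555127}{18104} \approx 693.5$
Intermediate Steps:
$E = 827$ ($E = 5 + 822 = 827$)
$g{\left(m,D \right)} = - \frac{339 + D}{3 \left(D + m\right)}$ ($g{\left(m,D \right)} = - \frac{\left(D + 339\right) \frac{1}{m + D}}{3} = - \frac{\left(339 + D\right) \frac{1}{D + m}}{3} = - \frac{\frac{1}{D + m} \left(339 + D\right)}{3} = - \frac{339 + D}{3 \left(D + m\right)}$)
$Q{\left(F,q \right)} = \frac{1}{827 + \frac{-831 + q}{F - q}}$ ($Q{\left(F,q \right)} = \frac{1}{827 + \frac{q - 831}{F - q}} = \frac{1}{827 + \frac{-831 + q}{F - q}}$)
$\frac{g{\left(230,-261 \right)}}{Q{\left(-180,988 \right)}} = \frac{\frac{1}{-261 + 230} \left(-113 - -87\right)}{\frac{1}{831 - -148860 + 826 \cdot 988} \left(988 - -180\right)} = \frac{\frac{1}{-31} \left(-113 + 87\right)}{\frac{1}{831 + 148860 + 816088} \left(988 + 180\right)} = \frac{\left(- \frac{1}{31}\right) \left(-26\right)}{\frac{1}{965779} \cdot 1168} = \frac{26}{31 \cdot \frac{1}{965779} \cdot 1168} = \frac{26}{31 \cdot \frac{1168}{965779}} = \frac{26}{31} \cdot \frac{965779}{1168} = \frac{12555127}{18104}$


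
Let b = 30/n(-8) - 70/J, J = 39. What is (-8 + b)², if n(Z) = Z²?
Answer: 135466321/1557504 ≈ 86.977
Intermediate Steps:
b = -1655/1248 (b = 30/((-8)²) - 70/39 = 30/64 - 70*1/39 = 30*(1/64) - 70/39 = 15/32 - 70/39 = -1655/1248 ≈ -1.3261)
(-8 + b)² = (-8 - 1655/1248)² = (-11639/1248)² = 135466321/1557504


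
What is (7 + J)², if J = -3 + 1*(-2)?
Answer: 4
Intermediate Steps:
J = -5 (J = -3 - 2 = -5)
(7 + J)² = (7 - 5)² = 2² = 4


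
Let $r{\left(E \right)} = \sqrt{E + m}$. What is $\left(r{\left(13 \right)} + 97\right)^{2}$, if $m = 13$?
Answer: $\left(97 + \sqrt{26}\right)^{2} \approx 10424.0$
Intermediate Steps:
$r{\left(E \right)} = \sqrt{13 + E}$ ($r{\left(E \right)} = \sqrt{E + 13} = \sqrt{13 + E}$)
$\left(r{\left(13 \right)} + 97\right)^{2} = \left(\sqrt{13 + 13} + 97\right)^{2} = \left(\sqrt{26} + 97\right)^{2} = \left(97 + \sqrt{26}\right)^{2}$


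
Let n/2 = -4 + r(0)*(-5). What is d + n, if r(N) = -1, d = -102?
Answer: -100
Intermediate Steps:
n = 2 (n = 2*(-4 - 1*(-5)) = 2*(-4 + 5) = 2*1 = 2)
d + n = -102 + 2 = -100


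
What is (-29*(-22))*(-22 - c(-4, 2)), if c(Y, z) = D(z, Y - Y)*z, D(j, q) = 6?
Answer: -21692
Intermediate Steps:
c(Y, z) = 6*z
(-29*(-22))*(-22 - c(-4, 2)) = (-29*(-22))*(-22 - 6*2) = 638*(-22 - 1*12) = 638*(-22 - 12) = 638*(-34) = -21692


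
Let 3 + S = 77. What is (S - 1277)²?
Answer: 1447209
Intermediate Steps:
S = 74 (S = -3 + 77 = 74)
(S - 1277)² = (74 - 1277)² = (-1203)² = 1447209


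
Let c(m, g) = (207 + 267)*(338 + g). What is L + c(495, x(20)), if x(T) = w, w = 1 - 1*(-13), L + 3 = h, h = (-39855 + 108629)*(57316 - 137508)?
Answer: -5514957763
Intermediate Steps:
h = -5515124608 (h = 68774*(-80192) = -5515124608)
L = -5515124611 (L = -3 - 5515124608 = -5515124611)
w = 14 (w = 1 + 13 = 14)
x(T) = 14
c(m, g) = 160212 + 474*g (c(m, g) = 474*(338 + g) = 160212 + 474*g)
L + c(495, x(20)) = -5515124611 + (160212 + 474*14) = -5515124611 + (160212 + 6636) = -5515124611 + 166848 = -5514957763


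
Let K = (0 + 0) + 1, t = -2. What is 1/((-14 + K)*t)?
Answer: 1/26 ≈ 0.038462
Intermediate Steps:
K = 1 (K = 0 + 1 = 1)
1/((-14 + K)*t) = 1/((-14 + 1)*(-2)) = 1/(-13*(-2)) = 1/26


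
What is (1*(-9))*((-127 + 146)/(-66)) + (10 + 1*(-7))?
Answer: 123/22 ≈ 5.5909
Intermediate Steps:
(1*(-9))*((-127 + 146)/(-66)) + (10 + 1*(-7)) = -171*(-1)/66 + (10 - 7) = -9*(-19/66) + 3 = 57/22 + 3 = 123/22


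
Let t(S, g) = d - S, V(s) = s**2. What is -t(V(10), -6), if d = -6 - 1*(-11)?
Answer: 95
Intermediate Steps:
d = 5 (d = -6 + 11 = 5)
t(S, g) = 5 - S
-t(V(10), -6) = -(5 - 1*10**2) = -(5 - 1*100) = -(5 - 100) = -1*(-95) = 95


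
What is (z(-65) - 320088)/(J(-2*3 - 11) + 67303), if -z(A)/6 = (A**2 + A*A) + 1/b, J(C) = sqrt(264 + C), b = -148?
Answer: -16636761357/3019795708 + 9146103*sqrt(247)/111732441196 ≈ -5.5079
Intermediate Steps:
z(A) = 3/74 - 12*A**2 (z(A) = -6*((A**2 + A*A) + 1/(-148)) = -6*((A**2 + A**2) - 1/148) = -6*(2*A**2 - 1/148) = -6*(-1/148 + 2*A**2) = 3/74 - 12*A**2)
(z(-65) - 320088)/(J(-2*3 - 11) + 67303) = ((3/74 - 12*(-65)**2) - 320088)/(sqrt(264 + (-2*3 - 11)) + 67303) = ((3/74 - 12*4225) - 320088)/(sqrt(264 + (-6 - 11)) + 67303) = ((3/74 - 50700) - 320088)/(sqrt(264 - 17) + 67303) = (-3751797/74 - 320088)/(sqrt(247) + 67303) = -27438309/(74*(67303 + sqrt(247)))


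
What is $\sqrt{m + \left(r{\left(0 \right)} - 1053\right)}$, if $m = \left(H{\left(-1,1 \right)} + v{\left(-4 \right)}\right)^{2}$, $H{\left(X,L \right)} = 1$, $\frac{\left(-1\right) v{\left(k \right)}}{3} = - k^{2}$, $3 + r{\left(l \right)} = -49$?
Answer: $36$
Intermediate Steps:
$r{\left(l \right)} = -52$ ($r{\left(l \right)} = -3 - 49 = -52$)
$v{\left(k \right)} = 3 k^{2}$ ($v{\left(k \right)} = - 3 \left(- k^{2}\right) = 3 k^{2}$)
$m = 2401$ ($m = \left(1 + 3 \left(-4\right)^{2}\right)^{2} = \left(1 + 3 \cdot 16\right)^{2} = \left(1 + 48\right)^{2} = 49^{2} = 2401$)
$\sqrt{m + \left(r{\left(0 \right)} - 1053\right)} = \sqrt{2401 - 1105} = \sqrt{1296} = 36$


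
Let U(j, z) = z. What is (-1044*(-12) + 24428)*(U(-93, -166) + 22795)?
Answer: 836277324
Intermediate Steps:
(-1044*(-12) + 24428)*(U(-93, -166) + 22795) = (-1044*(-12) + 24428)*(-166 + 22795) = (12528 + 24428)*22629 = 36956*22629 = 836277324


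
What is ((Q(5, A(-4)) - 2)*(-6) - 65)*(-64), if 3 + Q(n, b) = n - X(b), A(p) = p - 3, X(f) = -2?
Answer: 4928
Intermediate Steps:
A(p) = -3 + p
Q(n, b) = -1 + n (Q(n, b) = -3 + (n - 1*(-2)) = -3 + (n + 2) = -3 + (2 + n) = -1 + n)
((Q(5, A(-4)) - 2)*(-6) - 65)*(-64) = (((-1 + 5) - 2)*(-6) - 65)*(-64) = ((4 - 2)*(-6) - 65)*(-64) = (2*(-6) - 65)*(-64) = (-12 - 65)*(-64) = -77*(-64) = 4928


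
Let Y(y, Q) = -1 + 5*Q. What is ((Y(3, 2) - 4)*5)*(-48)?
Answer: -1200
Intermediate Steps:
((Y(3, 2) - 4)*5)*(-48) = (((-1 + 5*2) - 4)*5)*(-48) = (((-1 + 10) - 4)*5)*(-48) = ((9 - 4)*5)*(-48) = (5*5)*(-48) = 25*(-48) = -1200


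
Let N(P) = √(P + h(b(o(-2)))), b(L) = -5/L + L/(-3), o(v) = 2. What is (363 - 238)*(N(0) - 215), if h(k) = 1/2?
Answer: -26875 + 125*√2/2 ≈ -26787.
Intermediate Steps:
b(L) = -5/L - L/3 (b(L) = -5/L + L*(-⅓) = -5/L - L/3)
h(k) = ½
N(P) = √(½ + P) (N(P) = √(P + ½) = √(½ + P))
(363 - 238)*(N(0) - 215) = (363 - 238)*(√(2 + 4*0)/2 - 215) = 125*(√(2 + 0)/2 - 215) = 125*(√2/2 - 215) = 125*(-215 + √2/2) = -26875 + 125*√2/2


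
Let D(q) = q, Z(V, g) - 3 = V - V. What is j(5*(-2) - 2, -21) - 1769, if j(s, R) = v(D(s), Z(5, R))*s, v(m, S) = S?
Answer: -1805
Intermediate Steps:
Z(V, g) = 3 (Z(V, g) = 3 + (V - V) = 3 + 0 = 3)
j(s, R) = 3*s
j(5*(-2) - 2, -21) - 1769 = 3*(5*(-2) - 2) - 1769 = 3*(-10 - 2) - 1769 = 3*(-12) - 1769 = -36 - 1769 = -1805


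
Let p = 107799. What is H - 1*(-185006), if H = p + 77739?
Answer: 370544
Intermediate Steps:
H = 185538 (H = 107799 + 77739 = 185538)
H - 1*(-185006) = 185538 - 1*(-185006) = 185538 + 185006 = 370544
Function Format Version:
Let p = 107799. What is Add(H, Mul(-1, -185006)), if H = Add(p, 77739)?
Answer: 370544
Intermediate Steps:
H = 185538 (H = Add(107799, 77739) = 185538)
Add(H, Mul(-1, -185006)) = Add(185538, Mul(-1, -185006)) = Add(185538, 185006) = 370544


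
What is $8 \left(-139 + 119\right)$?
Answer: $-160$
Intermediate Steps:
$8 \left(-139 + 119\right) = 8 \left(-20\right) = -160$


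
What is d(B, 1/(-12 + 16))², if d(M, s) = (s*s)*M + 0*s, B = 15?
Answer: 225/256 ≈ 0.87891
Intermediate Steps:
d(M, s) = M*s² (d(M, s) = s²*M + 0 = M*s² + 0 = M*s²)
d(B, 1/(-12 + 16))² = (15*(1/(-12 + 16))²)² = (15*(1/4)²)² = (15*(¼)²)² = (15*(1/16))² = (15/16)² = 225/256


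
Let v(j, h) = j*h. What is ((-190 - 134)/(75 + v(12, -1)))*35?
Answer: -180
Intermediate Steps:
v(j, h) = h*j
((-190 - 134)/(75 + v(12, -1)))*35 = ((-190 - 134)/(75 - 1*12))*35 = -324/(75 - 12)*35 = -324/63*35 = -324*1/63*35 = -36/7*35 = -180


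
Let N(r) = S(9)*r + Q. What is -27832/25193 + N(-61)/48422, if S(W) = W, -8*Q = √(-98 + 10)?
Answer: -194501723/174270778 - I*√22/193688 ≈ -1.1161 - 2.4216e-5*I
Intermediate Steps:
Q = -I*√22/4 (Q = -√(-98 + 10)/8 = -I*√22/4 ≈ -1.1726*I)
N(r) = 9*r - I*√22/4
-27832/25193 + N(-61)/48422 = -27832/25193 + (9*(-61) - I*√22/4)/48422 = -27832*1/25193 + (-549 - I*√22/4)*(1/48422) = -3976/3599 + (-549/48422 - I*√22/193688) = -194501723/174270778 - I*√22/193688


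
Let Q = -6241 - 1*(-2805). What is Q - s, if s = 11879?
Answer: -15315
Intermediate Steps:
Q = -3436 (Q = -6241 + 2805 = -3436)
Q - s = -3436 - 1*11879 = -3436 - 11879 = -15315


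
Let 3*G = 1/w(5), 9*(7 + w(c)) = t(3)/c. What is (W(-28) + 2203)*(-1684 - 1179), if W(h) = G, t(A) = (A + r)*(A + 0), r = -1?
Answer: -649626152/103 ≈ -6.3070e+6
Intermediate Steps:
t(A) = A*(-1 + A) (t(A) = (A - 1)*(A + 0) = (-1 + A)*A = A*(-1 + A))
w(c) = -7 + 2/(3*c) (w(c) = -7 + ((3*(-1 + 3))/c)/9 = -7 + ((3*2)/c)/9 = -7 + (6/c)/9 = -7 + 2/(3*c))
G = -5/103 (G = 1/(3*(-7 + (2/3)/5)) = 1/(3*(-7 + (2/3)*(1/5))) = 1/(3*(-7 + 2/15)) = 1/(3*(-103/15)) = (1/3)*(-15/103) = -5/103 ≈ -0.048544)
W(h) = -5/103
(W(-28) + 2203)*(-1684 - 1179) = (-5/103 + 2203)*(-1684 - 1179) = (226904/103)*(-2863) = -649626152/103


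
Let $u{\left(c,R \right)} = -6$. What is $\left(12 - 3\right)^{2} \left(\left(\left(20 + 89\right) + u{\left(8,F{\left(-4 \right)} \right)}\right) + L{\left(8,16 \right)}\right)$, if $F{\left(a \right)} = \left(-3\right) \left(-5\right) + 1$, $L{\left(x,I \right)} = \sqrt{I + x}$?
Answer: $8343 + 162 \sqrt{6} \approx 8739.8$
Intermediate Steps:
$F{\left(a \right)} = 16$ ($F{\left(a \right)} = 15 + 1 = 16$)
$\left(12 - 3\right)^{2} \left(\left(\left(20 + 89\right) + u{\left(8,F{\left(-4 \right)} \right)}\right) + L{\left(8,16 \right)}\right) = \left(12 - 3\right)^{2} \left(\left(\left(20 + 89\right) - 6\right) + \sqrt{16 + 8}\right) = 9^{2} \left(\left(109 - 6\right) + \sqrt{24}\right) = 81 \left(103 + 2 \sqrt{6}\right) = 8343 + 162 \sqrt{6}$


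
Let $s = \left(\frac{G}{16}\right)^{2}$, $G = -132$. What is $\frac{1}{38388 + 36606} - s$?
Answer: $- \frac{40834225}{599952} \approx -68.063$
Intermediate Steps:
$s = \frac{1089}{16}$ ($s = \left(- \frac{132}{16}\right)^{2} = \left(\left(-132\right) \frac{1}{16}\right)^{2} = \left(- \frac{33}{4}\right)^{2} = \frac{1089}{16} \approx 68.063$)
$\frac{1}{38388 + 36606} - s = \frac{1}{38388 + 36606} - \frac{1089}{16} = \frac{1}{74994} - \frac{1089}{16} = - \frac{40834225}{599952}$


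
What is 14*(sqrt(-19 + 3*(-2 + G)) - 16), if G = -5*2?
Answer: -224 + 14*I*sqrt(55) ≈ -224.0 + 103.83*I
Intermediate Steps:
G = -10
14*(sqrt(-19 + 3*(-2 + G)) - 16) = 14*(sqrt(-19 + 3*(-2 - 10)) - 16) = 14*(sqrt(-19 + 3*(-12)) - 16) = 14*(sqrt(-19 - 36) - 16) = 14*(sqrt(-55) - 16) = 14*(I*sqrt(55) - 16) = 14*(-16 + I*sqrt(55)) = -224 + 14*I*sqrt(55)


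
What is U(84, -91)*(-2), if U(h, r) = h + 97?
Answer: -362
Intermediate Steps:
U(h, r) = 97 + h
U(84, -91)*(-2) = (97 + 84)*(-2) = 181*(-2) = -362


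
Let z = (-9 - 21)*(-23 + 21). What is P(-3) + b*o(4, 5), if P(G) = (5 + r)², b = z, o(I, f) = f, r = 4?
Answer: 381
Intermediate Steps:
z = 60 (z = -30*(-2) = 60)
b = 60
P(G) = 81 (P(G) = (5 + 4)² = 9² = 81)
P(-3) + b*o(4, 5) = 81 + 60*5 = 81 + 300 = 381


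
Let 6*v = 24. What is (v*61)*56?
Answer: 13664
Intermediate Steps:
v = 4 (v = (⅙)*24 = 4)
(v*61)*56 = (4*61)*56 = 244*56 = 13664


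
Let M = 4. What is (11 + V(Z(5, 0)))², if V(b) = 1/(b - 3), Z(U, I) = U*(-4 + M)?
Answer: 1024/9 ≈ 113.78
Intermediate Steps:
Z(U, I) = 0 (Z(U, I) = U*(-4 + 4) = U*0 = 0)
V(b) = 1/(-3 + b)
(11 + V(Z(5, 0)))² = (11 + 1/(-3 + 0))² = (11 + 1/(-3))² = (11 - ⅓)² = (32/3)² = 1024/9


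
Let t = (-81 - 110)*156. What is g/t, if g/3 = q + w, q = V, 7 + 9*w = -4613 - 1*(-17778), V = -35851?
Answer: 34389/9932 ≈ 3.4624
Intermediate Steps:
w = 1462 (w = -7/9 + (-4613 - 1*(-17778))/9 = -7/9 + (-4613 + 17778)/9 = -7/9 + (1/9)*13165 = -7/9 + 13165/9 = 1462)
q = -35851
g = -103167 (g = 3*(-35851 + 1462) = 3*(-34389) = -103167)
t = -29796 (t = -191*156 = -29796)
g/t = -103167/(-29796) = -103167*(-1/29796) = 34389/9932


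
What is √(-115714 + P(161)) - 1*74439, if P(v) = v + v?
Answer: -74439 + 8*I*√1803 ≈ -74439.0 + 339.69*I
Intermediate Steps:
P(v) = 2*v
√(-115714 + P(161)) - 1*74439 = √(-115714 + 2*161) - 1*74439 = √(-115714 + 322) - 74439 = √(-115392) - 74439 = 8*I*√1803 - 74439 = -74439 + 8*I*√1803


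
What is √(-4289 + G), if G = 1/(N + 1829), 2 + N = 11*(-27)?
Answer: I*√1115568730/510 ≈ 65.49*I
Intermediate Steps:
N = -299 (N = -2 + 11*(-27) = -2 - 297 = -299)
G = 1/1530 (G = 1/(-299 + 1829) = 1/1530 ≈ 0.00065359)
√(-4289 + G) = √(-4289 + 1/1530) = √(-6562169/1530) = I*√1115568730/510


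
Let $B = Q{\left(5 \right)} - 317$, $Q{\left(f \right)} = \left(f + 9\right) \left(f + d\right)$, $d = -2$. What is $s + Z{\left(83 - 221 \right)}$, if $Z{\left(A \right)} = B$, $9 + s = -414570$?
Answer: $-414854$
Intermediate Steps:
$s = -414579$ ($s = -9 - 414570 = -414579$)
$Q{\left(f \right)} = \left(-2 + f\right) \left(9 + f\right)$ ($Q{\left(f \right)} = \left(f + 9\right) \left(f - 2\right) = \left(9 + f\right) \left(-2 + f\right) = \left(-2 + f\right) \left(9 + f\right)$)
$B = -275$ ($B = \left(-18 + 5^{2} + 7 \cdot 5\right) - 317 = \left(-18 + 25 + 35\right) - 317 = 42 - 317 = -275$)
$Z{\left(A \right)} = -275$
$s + Z{\left(83 - 221 \right)} = -414579 - 275 = -414854$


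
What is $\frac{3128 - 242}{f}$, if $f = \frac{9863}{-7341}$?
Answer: $- \frac{21186126}{9863} \approx -2148.0$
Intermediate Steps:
$f = - \frac{9863}{7341}$ ($f = 9863 \left(- \frac{1}{7341}\right) = - \frac{9863}{7341} \approx -1.3435$)
$\frac{3128 - 242}{f} = \frac{3128 - 242}{- \frac{9863}{7341}} = \left(3128 - 242\right) \left(- \frac{7341}{9863}\right) = 2886 \left(- \frac{7341}{9863}\right) = - \frac{21186126}{9863}$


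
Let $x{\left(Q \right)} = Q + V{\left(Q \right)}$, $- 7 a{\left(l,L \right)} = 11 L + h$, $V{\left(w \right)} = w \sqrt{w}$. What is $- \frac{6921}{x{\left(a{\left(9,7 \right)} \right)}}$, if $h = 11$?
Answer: $\frac{339129}{8360} - \frac{48447 i \sqrt{154}}{4180} \approx 40.566 - 143.83 i$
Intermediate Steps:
$V{\left(w \right)} = w^{\frac{3}{2}}$
$a{\left(l,L \right)} = - \frac{11}{7} - \frac{11 L}{7}$ ($a{\left(l,L \right)} = - \frac{11 L + 11}{7} = - \frac{11 + 11 L}{7} = - \frac{11}{7} - \frac{11 L}{7}$)
$x{\left(Q \right)} = Q + Q^{\frac{3}{2}}$
$- \frac{6921}{x{\left(a{\left(9,7 \right)} \right)}} = - \frac{6921}{\left(- \frac{11}{7} - 11\right) + \left(- \frac{11}{7} - 11\right)^{\frac{3}{2}}} = - \frac{6921}{- \frac{88}{7} + \left(- \frac{88}{7}\right)^{\frac{3}{2}}} = - \frac{6921}{- \frac{88}{7} - \frac{176 i \sqrt{154}}{49}}$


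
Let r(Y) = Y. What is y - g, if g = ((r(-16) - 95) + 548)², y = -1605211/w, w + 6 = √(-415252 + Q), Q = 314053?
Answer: -6441038483/33745 + 1605211*I*√101199/101235 ≈ -1.9087e+5 + 5044.2*I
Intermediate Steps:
w = -6 + I*√101199 (w = -6 + √(-415252 + 314053) = -6 + √(-101199) = -6 + I*√101199 ≈ -6.0 + 318.12*I)
y = -1605211/(-6 + I*√101199) ≈ 95.138 + 5044.2*I
g = 190969 (g = ((-16 - 95) + 548)² = (-111 + 548)² = 437² = 190969)
y - g = (3210422/33745 + 1605211*I*√101199/101235) - 1*190969 = (3210422/33745 + 1605211*I*√101199/101235) - 190969 = -6441038483/33745 + 1605211*I*√101199/101235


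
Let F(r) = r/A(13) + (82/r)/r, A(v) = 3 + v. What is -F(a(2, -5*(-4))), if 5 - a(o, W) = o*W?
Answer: 41563/19600 ≈ 2.1206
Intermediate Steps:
a(o, W) = 5 - W*o (a(o, W) = 5 - o*W = 5 - W*o)
F(r) = 82/r**2 + r/16 (F(r) = r/(3 + 13) + (82/r)/r = r/16 + 82/r**2 = 82/r**2 + r/16)
-F(a(2, -5*(-4))) = -(82/(5 - 1*(-5*(-4))*2)**2 + (5 - 1*(-5*(-4))*2)/16) = -(82/(5 - 1*20*2)**2 + (5 - 1*20*2)/16) = -(82/(5 - 40)**2 + (5 - 40)/16) = -(82/(-35)**2 + (1/16)*(-35)) = -(82*(1/1225) - 35/16) = -(82/1225 - 35/16) = -1*(-41563/19600) = 41563/19600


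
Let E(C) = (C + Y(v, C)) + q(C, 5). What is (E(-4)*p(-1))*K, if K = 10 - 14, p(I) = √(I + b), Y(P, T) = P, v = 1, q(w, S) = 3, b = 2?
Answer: 0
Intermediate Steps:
p(I) = √(2 + I) (p(I) = √(I + 2) = √(2 + I))
E(C) = 4 + C (E(C) = (C + 1) + 3 = (1 + C) + 3 = 4 + C)
K = -4
(E(-4)*p(-1))*K = ((4 - 4)*√(2 - 1))*(-4) = (0*√1)*(-4) = (0*1)*(-4) = 0*(-4) = 0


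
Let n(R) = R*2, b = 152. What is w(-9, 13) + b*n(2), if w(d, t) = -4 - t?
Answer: 591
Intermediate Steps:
n(R) = 2*R
w(-9, 13) + b*n(2) = (-4 - 1*13) + 152*(2*2) = (-4 - 13) + 152*4 = -17 + 608 = 591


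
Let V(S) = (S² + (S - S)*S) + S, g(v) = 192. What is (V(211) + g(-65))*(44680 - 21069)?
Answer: 1060700564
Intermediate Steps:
V(S) = S + S² (V(S) = (S² + 0*S) + S = (S² + 0) + S = S² + S = S + S²)
(V(211) + g(-65))*(44680 - 21069) = (211*(1 + 211) + 192)*(44680 - 21069) = (211*212 + 192)*23611 = (44732 + 192)*23611 = 44924*23611 = 1060700564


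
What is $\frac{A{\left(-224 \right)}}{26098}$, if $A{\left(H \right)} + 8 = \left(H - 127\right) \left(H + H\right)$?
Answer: $\frac{78620}{13049} \approx 6.025$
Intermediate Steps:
$A{\left(H \right)} = -8 + 2 H \left(-127 + H\right)$ ($A{\left(H \right)} = -8 + \left(H - 127\right) \left(H + H\right) = -8 + \left(-127 + H\right) 2 H = -8 + 2 H \left(-127 + H\right)$)
$\frac{A{\left(-224 \right)}}{26098} = \frac{-8 - -56896 + 2 \left(-224\right)^{2}}{26098} = \left(-8 + 56896 + 2 \cdot 50176\right) \frac{1}{26098} = \left(-8 + 56896 + 100352\right) \frac{1}{26098} = 157240 \cdot \frac{1}{26098} = \frac{78620}{13049}$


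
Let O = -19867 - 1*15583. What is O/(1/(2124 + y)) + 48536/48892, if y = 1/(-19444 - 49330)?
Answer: -31647750319731267/420312301 ≈ -7.5296e+7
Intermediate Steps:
y = -1/68774 (y = 1/(-68774) = -1/68774 ≈ -1.4540e-5)
O = -35450 (O = -19867 - 15583 = -35450)
O/(1/(2124 + y)) + 48536/48892 = -35450/(1/(2124 - 1/68774)) + 48536/48892 = -35450/(1/(146075975/68774)) + 48536*(1/48892) = -35450/68774/146075975 + 12134/12223 = -35450*146075975/68774 + 12134/12223 = -2589196656875/34387 + 12134/12223 = -31647750319731267/420312301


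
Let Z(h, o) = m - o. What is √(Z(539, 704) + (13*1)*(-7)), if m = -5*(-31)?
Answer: 8*I*√10 ≈ 25.298*I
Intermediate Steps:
m = 155
Z(h, o) = 155 - o
√(Z(539, 704) + (13*1)*(-7)) = √((155 - 1*704) + (13*1)*(-7)) = √((155 - 704) + 13*(-7)) = √(-549 - 91) = √(-640) = 8*I*√10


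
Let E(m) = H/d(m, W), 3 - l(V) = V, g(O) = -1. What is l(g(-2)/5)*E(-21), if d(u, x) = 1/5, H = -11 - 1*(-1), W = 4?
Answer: -160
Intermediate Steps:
H = -10 (H = -11 + 1 = -10)
l(V) = 3 - V
d(u, x) = ⅕
E(m) = -50 (E(m) = -10/⅕ = -10*5 = -50)
l(g(-2)/5)*E(-21) = (3 - (-1)/5)*(-50) = (3 - 1*(-⅕))*(-50) = (3 + ⅕)*(-50) = (16/5)*(-50) = -160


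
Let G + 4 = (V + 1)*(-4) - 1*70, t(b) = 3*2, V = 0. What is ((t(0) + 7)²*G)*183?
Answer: -2412306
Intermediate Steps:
t(b) = 6
G = -78 (G = -4 + ((0 + 1)*(-4) - 1*70) = -4 + (1*(-4) - 70) = -4 + (-4 - 70) = -4 - 74 = -78)
((t(0) + 7)²*G)*183 = ((6 + 7)²*(-78))*183 = (13²*(-78))*183 = (169*(-78))*183 = -13182*183 = -2412306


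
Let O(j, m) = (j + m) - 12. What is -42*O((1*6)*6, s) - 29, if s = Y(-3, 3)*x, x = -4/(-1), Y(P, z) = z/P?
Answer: -869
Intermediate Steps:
x = 4 (x = -4*(-1) = 4)
s = -4 (s = (3/(-3))*4 = (3*(-⅓))*4 = -1*4 = -4)
O(j, m) = -12 + j + m
-42*O((1*6)*6, s) - 29 = -42*(-12 + (1*6)*6 - 4) - 29 = -42*(-12 + 6*6 - 4) - 29 = -42*(-12 + 36 - 4) - 29 = -42*20 - 29 = -840 - 29 = -869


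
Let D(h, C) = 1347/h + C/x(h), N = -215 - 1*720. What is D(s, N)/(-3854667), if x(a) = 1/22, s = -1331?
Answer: 27380017/5130561777 ≈ 0.0053366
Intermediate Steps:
x(a) = 1/22
N = -935 (N = -215 - 720 = -935)
D(h, C) = 22*C + 1347/h (D(h, C) = 1347/h + C/(1/22) = 1347/h + C*22 = 1347/h + 22*C = 22*C + 1347/h)
D(s, N)/(-3854667) = (22*(-935) + 1347/(-1331))/(-3854667) = (-20570 + 1347*(-1/1331))*(-1/3854667) = (-20570 - 1347/1331)*(-1/3854667) = -27380017/1331*(-1/3854667) = 27380017/5130561777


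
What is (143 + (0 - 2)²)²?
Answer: 21609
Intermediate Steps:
(143 + (0 - 2)²)² = (143 + (-2)²)² = (143 + 4)² = 147² = 21609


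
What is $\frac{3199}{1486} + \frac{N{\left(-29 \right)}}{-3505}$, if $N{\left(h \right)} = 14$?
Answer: $\frac{11191691}{5208430} \approx 2.1488$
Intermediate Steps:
$\frac{3199}{1486} + \frac{N{\left(-29 \right)}}{-3505} = \frac{3199}{1486} + \frac{14}{-3505} = 3199 \cdot \frac{1}{1486} + 14 \left(- \frac{1}{3505}\right) = \frac{3199}{1486} - \frac{14}{3505} = \frac{11191691}{5208430}$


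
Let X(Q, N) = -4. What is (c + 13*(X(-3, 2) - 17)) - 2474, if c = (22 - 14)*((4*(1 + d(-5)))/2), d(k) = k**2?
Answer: -2331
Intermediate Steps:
c = 416 (c = (22 - 14)*((4*(1 + (-5)**2))/2) = 8*((4*(1 + 25))*(1/2)) = 8*((4*26)*(1/2)) = 8*(104*(1/2)) = 8*52 = 416)
(c + 13*(X(-3, 2) - 17)) - 2474 = (416 + 13*(-4 - 17)) - 2474 = (416 + 13*(-21)) - 2474 = (416 - 273) - 2474 = 143 - 2474 = -2331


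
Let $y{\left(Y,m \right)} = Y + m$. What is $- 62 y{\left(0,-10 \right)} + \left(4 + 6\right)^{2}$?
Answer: $720$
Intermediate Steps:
$- 62 y{\left(0,-10 \right)} + \left(4 + 6\right)^{2} = - 62 \left(0 - 10\right) + \left(4 + 6\right)^{2} = \left(-62\right) \left(-10\right) + 10^{2} = 620 + 100 = 720$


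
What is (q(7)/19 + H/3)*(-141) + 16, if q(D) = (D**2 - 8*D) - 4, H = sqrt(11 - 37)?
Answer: 1855/19 - 47*I*sqrt(26) ≈ 97.632 - 239.65*I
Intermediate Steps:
H = I*sqrt(26) (H = sqrt(-26) = I*sqrt(26) ≈ 5.099*I)
q(D) = -4 + D**2 - 8*D
(q(7)/19 + H/3)*(-141) + 16 = ((-4 + 7**2 - 8*7)/19 + (I*sqrt(26))/3)*(-141) + 16 = ((-4 + 49 - 56)*(1/19) + (I*sqrt(26))*(1/3))*(-141) + 16 = (-11*1/19 + I*sqrt(26)/3)*(-141) + 16 = (-11/19 + I*sqrt(26)/3)*(-141) + 16 = (1551/19 - 47*I*sqrt(26)) + 16 = 1855/19 - 47*I*sqrt(26)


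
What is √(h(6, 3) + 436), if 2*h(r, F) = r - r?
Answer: 2*√109 ≈ 20.881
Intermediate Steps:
h(r, F) = 0 (h(r, F) = (r - r)/2 = (½)*0 = 0)
√(h(6, 3) + 436) = √(0 + 436) = √436 = 2*√109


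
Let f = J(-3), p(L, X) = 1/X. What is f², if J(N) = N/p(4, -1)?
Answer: 9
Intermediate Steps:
J(N) = -N (J(N) = N/(1/(-1)) = N/(-1) = N*(-1) = -N)
f = 3 (f = -1*(-3) = 3)
f² = 3² = 9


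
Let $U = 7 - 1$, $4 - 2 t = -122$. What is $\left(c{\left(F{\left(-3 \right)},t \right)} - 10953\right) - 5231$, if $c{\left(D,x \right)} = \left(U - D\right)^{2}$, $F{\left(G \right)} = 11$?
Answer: $-16159$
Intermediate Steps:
$t = 63$ ($t = 2 - -61 = 2 + 61 = 63$)
$U = 6$
$c{\left(D,x \right)} = \left(6 - D\right)^{2}$
$\left(c{\left(F{\left(-3 \right)},t \right)} - 10953\right) - 5231 = \left(\left(-6 + 11\right)^{2} - 10953\right) - 5231 = \left(5^{2} - 10953\right) - 5231 = \left(25 - 10953\right) - 5231 = -10928 - 5231 = -16159$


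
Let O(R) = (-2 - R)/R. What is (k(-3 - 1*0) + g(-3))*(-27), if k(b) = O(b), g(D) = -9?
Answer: 252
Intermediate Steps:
O(R) = (-2 - R)/R
k(b) = (-2 - b)/b
(k(-3 - 1*0) + g(-3))*(-27) = ((-2 - (-3 - 1*0))/(-3 - 1*0) - 9)*(-27) = ((-2 - (-3 + 0))/(-3 + 0) - 9)*(-27) = ((-2 - 1*(-3))/(-3) - 9)*(-27) = (-(-2 + 3)/3 - 9)*(-27) = (-⅓*1 - 9)*(-27) = (-⅓ - 9)*(-27) = -28/3*(-27) = 252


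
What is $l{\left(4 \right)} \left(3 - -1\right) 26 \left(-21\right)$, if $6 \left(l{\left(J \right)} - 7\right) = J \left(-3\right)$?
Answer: $-10920$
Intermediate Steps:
$l{\left(J \right)} = 7 - \frac{J}{2}$ ($l{\left(J \right)} = 7 + \frac{J \left(-3\right)}{6} = 7 + \frac{\left(-3\right) J}{6} = 7 - \frac{J}{2}$)
$l{\left(4 \right)} \left(3 - -1\right) 26 \left(-21\right) = \left(7 - 2\right) \left(3 - -1\right) 26 \left(-21\right) = \left(7 - 2\right) \left(3 + 1\right) 26 \left(-21\right) = 5 \cdot 4 \cdot 26 \left(-21\right) = 20 \cdot 26 \left(-21\right) = 520 \left(-21\right) = -10920$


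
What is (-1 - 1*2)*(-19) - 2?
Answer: 55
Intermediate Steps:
(-1 - 1*2)*(-19) - 2 = (-1 - 2)*(-19) - 2 = -3*(-19) - 2 = 57 - 2 = 55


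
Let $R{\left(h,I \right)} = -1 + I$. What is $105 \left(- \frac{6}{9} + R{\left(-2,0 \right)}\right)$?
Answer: $-175$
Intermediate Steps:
$105 \left(- \frac{6}{9} + R{\left(-2,0 \right)}\right) = 105 \left(- \frac{6}{9} + \left(-1 + 0\right)\right) = 105 \left(\left(-6\right) \frac{1}{9} - 1\right) = 105 \left(- \frac{2}{3} - 1\right) = 105 \left(- \frac{5}{3}\right) = -175$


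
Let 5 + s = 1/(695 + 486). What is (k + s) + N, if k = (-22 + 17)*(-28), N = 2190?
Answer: 2745826/1181 ≈ 2325.0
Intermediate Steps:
s = -5904/1181 (s = -5 + 1/(695 + 486) = -5 + 1/1181 = -5904/1181 ≈ -4.9992)
k = 140 (k = -5*(-28) = 140)
(k + s) + N = (140 - 5904/1181) + 2190 = 159436/1181 + 2190 = 2745826/1181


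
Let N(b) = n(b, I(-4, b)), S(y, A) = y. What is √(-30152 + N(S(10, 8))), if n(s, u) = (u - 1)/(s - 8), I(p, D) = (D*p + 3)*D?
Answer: 5*I*√4854/2 ≈ 174.18*I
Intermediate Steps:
I(p, D) = D*(3 + D*p) (I(p, D) = (3 + D*p)*D = D*(3 + D*p))
n(s, u) = (-1 + u)/(-8 + s)
N(b) = (-1 + b*(3 - 4*b))/(-8 + b) (N(b) = (-1 + b*(3 + b*(-4)))/(-8 + b) = (-1 + b*(3 - 4*b))/(-8 + b))
√(-30152 + N(S(10, 8))) = √(-30152 + (-1 + 10*(3 - 4*10))/(-8 + 10)) = √(-30152 + (-1 + 10*(3 - 40))/2) = √(-30152 + (-1 + 10*(-37))/2) = √(-30152 + (-1 - 370)/2) = √(-30152 + (½)*(-371)) = √(-30152 - 371/2) = √(-60675/2) = 5*I*√4854/2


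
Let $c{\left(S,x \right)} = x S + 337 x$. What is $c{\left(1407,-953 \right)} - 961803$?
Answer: $-2623835$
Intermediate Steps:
$c{\left(S,x \right)} = 337 x + S x$ ($c{\left(S,x \right)} = S x + 337 x = 337 x + S x$)
$c{\left(1407,-953 \right)} - 961803 = - 953 \left(337 + 1407\right) - 961803 = \left(-953\right) 1744 - 961803 = -1662032 - 961803 = -2623835$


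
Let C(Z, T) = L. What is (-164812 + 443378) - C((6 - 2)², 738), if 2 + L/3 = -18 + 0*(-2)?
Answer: 278626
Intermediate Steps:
L = -60 (L = -6 + 3*(-18 + 0*(-2)) = -6 + 3*(-18 + 0) = -6 + 3*(-18) = -6 - 54 = -60)
C(Z, T) = -60
(-164812 + 443378) - C((6 - 2)², 738) = (-164812 + 443378) - 1*(-60) = 278566 + 60 = 278626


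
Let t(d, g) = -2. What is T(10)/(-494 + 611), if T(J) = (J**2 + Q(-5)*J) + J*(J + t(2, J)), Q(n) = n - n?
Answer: 20/13 ≈ 1.5385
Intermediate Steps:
Q(n) = 0
T(J) = J**2 + J*(-2 + J) (T(J) = (J**2 + 0*J) + J*(J - 2) = (J**2 + 0) + J*(-2 + J) = J**2 + J*(-2 + J))
T(10)/(-494 + 611) = (2*10*(-1 + 10))/(-494 + 611) = (2*10*9)/117 = 180*(1/117) = 20/13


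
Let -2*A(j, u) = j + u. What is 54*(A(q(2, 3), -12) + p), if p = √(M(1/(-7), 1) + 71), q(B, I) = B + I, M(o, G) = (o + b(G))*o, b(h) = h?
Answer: 189 + 54*√3473/7 ≈ 643.62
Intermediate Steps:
M(o, G) = o*(G + o) (M(o, G) = (o + G)*o = (G + o)*o = o*(G + o))
A(j, u) = -j/2 - u/2 (A(j, u) = -(j + u)/2 = -j/2 - u/2)
p = √3473/7 (p = √((1 + 1/(-7))/(-7) + 71) = √(-(1 - ⅐)/7 + 71) = √(-⅐*6/7 + 71) = √(-6/49 + 71) = √(3473/49) = √3473/7 ≈ 8.4189)
54*(A(q(2, 3), -12) + p) = 54*((-(2 + 3)/2 - ½*(-12)) + √3473/7) = 54*((-½*5 + 6) + √3473/7) = 54*((-5/2 + 6) + √3473/7) = 54*(7/2 + √3473/7) = 189 + 54*√3473/7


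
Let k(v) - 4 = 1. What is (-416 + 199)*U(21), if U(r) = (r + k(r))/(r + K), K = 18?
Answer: -434/3 ≈ -144.67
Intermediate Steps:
k(v) = 5 (k(v) = 4 + 1 = 5)
U(r) = (5 + r)/(18 + r) (U(r) = (r + 5)/(r + 18) = (5 + r)/(18 + r))
(-416 + 199)*U(21) = (-416 + 199)*((5 + 21)/(18 + 21)) = -217*26/39 = -217*⅔ = -434/3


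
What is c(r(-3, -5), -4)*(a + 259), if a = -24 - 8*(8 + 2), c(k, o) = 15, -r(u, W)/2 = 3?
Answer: 2325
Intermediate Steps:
r(u, W) = -6 (r(u, W) = -2*3 = -6)
a = -104 (a = -24 - 8*10 = -24 - 1*80 = -24 - 80 = -104)
c(r(-3, -5), -4)*(a + 259) = 15*(-104 + 259) = 15*155 = 2325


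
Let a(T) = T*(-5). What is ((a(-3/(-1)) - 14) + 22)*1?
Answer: -7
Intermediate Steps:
a(T) = -5*T
((a(-3/(-1)) - 14) + 22)*1 = ((-(-15)/(-1) - 14) + 22)*1 = ((-(-15)*(-1) - 14) + 22)*1 = ((-5*3 - 14) + 22)*1 = ((-15 - 14) + 22)*1 = (-29 + 22)*1 = -7*1 = -7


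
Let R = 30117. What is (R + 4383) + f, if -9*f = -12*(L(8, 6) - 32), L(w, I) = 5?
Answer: 34464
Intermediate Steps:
f = -36 (f = -(-4)*(5 - 32)/3 = -(-4)*(-27)/3 = -⅑*324 = -36)
(R + 4383) + f = (30117 + 4383) - 36 = 34500 - 36 = 34464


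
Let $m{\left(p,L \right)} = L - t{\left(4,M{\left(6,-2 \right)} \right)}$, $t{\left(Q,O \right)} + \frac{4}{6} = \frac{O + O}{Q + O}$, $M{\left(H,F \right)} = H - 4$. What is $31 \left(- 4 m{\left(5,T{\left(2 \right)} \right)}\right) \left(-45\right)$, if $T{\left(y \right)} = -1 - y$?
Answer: $-16740$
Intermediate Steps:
$M{\left(H,F \right)} = -4 + H$
$t{\left(Q,O \right)} = - \frac{2}{3} + \frac{2 O}{O + Q}$ ($t{\left(Q,O \right)} = - \frac{2}{3} + \frac{O + O}{Q + O} = - \frac{2}{3} + \frac{2 O}{O + Q}$)
$m{\left(p,L \right)} = L$ ($m{\left(p,L \right)} = L - \frac{2 \left(\left(-1\right) 4 + 2 \left(-4 + 6\right)\right)}{3 \left(\left(-4 + 6\right) + 4\right)} = L - \frac{2 \left(-4 + 2 \cdot 2\right)}{3 \left(2 + 4\right)} = L - \frac{2 \left(-4 + 4\right)}{3 \cdot 6} = L - \frac{2}{3} \cdot \frac{1}{6} \cdot 0 = L - 0 = L + 0 = L$)
$31 \left(- 4 m{\left(5,T{\left(2 \right)} \right)}\right) \left(-45\right) = 31 \left(- 4 \left(-1 - 2\right)\right) \left(-45\right) = 31 \left(\left(-4\right) \left(-3\right)\right) \left(-45\right) = 31 \cdot 12 \left(-45\right) = 372 \left(-45\right) = -16740$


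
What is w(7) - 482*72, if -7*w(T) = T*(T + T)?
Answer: -34718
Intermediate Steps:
w(T) = -2*T²/7 (w(T) = -T*(T + T)/7 = -T*2*T/7 = -2*T²/7)
w(7) - 482*72 = -2/7*7² - 482*72 = -2/7*49 - 34704 = -14 - 34704 = -34718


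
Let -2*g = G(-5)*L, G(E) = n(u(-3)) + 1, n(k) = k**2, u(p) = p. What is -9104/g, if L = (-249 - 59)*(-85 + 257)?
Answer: -569/16555 ≈ -0.034370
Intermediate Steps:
L = -52976 (L = -308*172 = -52976)
G(E) = 10 (G(E) = (-3)**2 + 1 = 9 + 1 = 10)
g = 264880 (g = -5*(-52976) = -1/2*(-529760) = 264880)
-9104/g = -9104/264880 = -9104*1/264880 = -569/16555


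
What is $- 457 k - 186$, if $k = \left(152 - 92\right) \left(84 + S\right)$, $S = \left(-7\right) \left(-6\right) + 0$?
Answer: $-3455106$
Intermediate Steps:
$S = 42$ ($S = 42 + 0 = 42$)
$k = 7560$ ($k = \left(152 - 92\right) \left(84 + 42\right) = 60 \cdot 126 = 7560$)
$- 457 k - 186 = \left(-457\right) 7560 - 186 = -3454920 - 186 = -3455106$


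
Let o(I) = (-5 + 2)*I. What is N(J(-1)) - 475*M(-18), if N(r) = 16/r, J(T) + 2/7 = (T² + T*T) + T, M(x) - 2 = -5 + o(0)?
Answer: 7237/5 ≈ 1447.4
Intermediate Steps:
o(I) = -3*I
M(x) = -3 (M(x) = 2 + (-5 - 3*0) = 2 + (-5 + 0) = 2 - 5 = -3)
J(T) = -2/7 + T + 2*T² (J(T) = -2/7 + ((T² + T*T) + T) = -2/7 + ((T² + T²) + T) = -2/7 + (2*T² + T) = -2/7 + (T + 2*T²) = -2/7 + T + 2*T²)
N(J(-1)) - 475*M(-18) = 16/(-2/7 - 1 + 2*(-1)²) - 475*(-3) = 16/(-2/7 - 1 + 2*1) + 1425 = 16/(-2/7 - 1 + 2) + 1425 = 16/(5/7) + 1425 = 16*(7/5) + 1425 = 112/5 + 1425 = 7237/5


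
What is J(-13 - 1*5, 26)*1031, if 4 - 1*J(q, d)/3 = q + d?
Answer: -12372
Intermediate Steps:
J(q, d) = 12 - 3*d - 3*q (J(q, d) = 12 - 3*(q + d) = 12 - 3*(d + q) = 12 + (-3*d - 3*q) = 12 - 3*d - 3*q)
J(-13 - 1*5, 26)*1031 = (12 - 3*26 - 3*(-13 - 1*5))*1031 = (12 - 78 - 3*(-13 - 5))*1031 = (12 - 78 - 3*(-18))*1031 = (12 - 78 + 54)*1031 = -12*1031 = -12372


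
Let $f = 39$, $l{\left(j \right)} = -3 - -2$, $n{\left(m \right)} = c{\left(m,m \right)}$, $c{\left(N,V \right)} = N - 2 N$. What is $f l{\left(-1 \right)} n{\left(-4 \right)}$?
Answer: $-156$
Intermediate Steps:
$c{\left(N,V \right)} = - N$
$n{\left(m \right)} = - m$
$l{\left(j \right)} = -1$ ($l{\left(j \right)} = -3 + 2 = -1$)
$f l{\left(-1 \right)} n{\left(-4 \right)} = 39 \left(-1\right) \left(\left(-1\right) \left(-4\right)\right) = \left(-39\right) 4 = -156$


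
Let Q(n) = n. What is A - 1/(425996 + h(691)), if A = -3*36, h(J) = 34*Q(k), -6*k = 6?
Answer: -46003897/425962 ≈ -108.00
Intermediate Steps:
k = -1 (k = -⅙*6 = -1)
h(J) = -34 (h(J) = 34*(-1) = -34)
A = -108
A - 1/(425996 + h(691)) = -108 - 1/(425996 - 34) = -108 - 1/425962 = -46003897/425962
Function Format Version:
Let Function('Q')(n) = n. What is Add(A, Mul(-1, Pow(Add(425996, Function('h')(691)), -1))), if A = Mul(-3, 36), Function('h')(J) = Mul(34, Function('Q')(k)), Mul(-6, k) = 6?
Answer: Rational(-46003897, 425962) ≈ -108.00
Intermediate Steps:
k = -1 (k = Mul(Rational(-1, 6), 6) = -1)
Function('h')(J) = -34 (Function('h')(J) = Mul(34, -1) = -34)
A = -108
Add(A, Mul(-1, Pow(Add(425996, Function('h')(691)), -1))) = Add(-108, Mul(-1, Pow(Add(425996, -34), -1))) = Add(-108, Mul(-1, Pow(425962, -1))) = Add(-108, Mul(-1, Rational(1, 425962))) = Add(-108, Rational(-1, 425962)) = Rational(-46003897, 425962)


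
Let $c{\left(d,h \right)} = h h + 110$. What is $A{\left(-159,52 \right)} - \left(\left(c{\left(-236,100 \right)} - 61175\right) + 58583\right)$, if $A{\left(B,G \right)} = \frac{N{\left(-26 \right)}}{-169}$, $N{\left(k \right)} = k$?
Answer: $- \frac{97732}{13} \approx -7517.8$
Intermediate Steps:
$c{\left(d,h \right)} = 110 + h^{2}$ ($c{\left(d,h \right)} = h^{2} + 110 = 110 + h^{2}$)
$A{\left(B,G \right)} = \frac{2}{13}$ ($A{\left(B,G \right)} = - \frac{26}{-169} = \left(-26\right) \left(- \frac{1}{169}\right) = \frac{2}{13}$)
$A{\left(-159,52 \right)} - \left(\left(c{\left(-236,100 \right)} - 61175\right) + 58583\right) = \frac{2}{13} - \left(\left(\left(110 + 100^{2}\right) - 61175\right) + 58583\right) = \frac{2}{13} - \left(\left(\left(110 + 10000\right) - 61175\right) + 58583\right) = \frac{2}{13} - \left(\left(10110 - 61175\right) + 58583\right) = \frac{2}{13} - \left(-51065 + 58583\right) = \frac{2}{13} - 7518 = - \frac{97732}{13}$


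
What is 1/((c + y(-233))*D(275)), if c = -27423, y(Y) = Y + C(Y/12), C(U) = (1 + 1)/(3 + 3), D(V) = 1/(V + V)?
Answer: -1650/82967 ≈ -0.019887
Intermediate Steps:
D(V) = 1/(2*V)
C(U) = ⅓ (C(U) = 2/6 = 2*(⅙) = ⅓)
y(Y) = ⅓ + Y (y(Y) = Y + ⅓ = ⅓ + Y)
1/((c + y(-233))*D(275)) = 1/((-27423 + (⅓ - 233))*(((½)/275))) = 1/((-27423 - 698/3)*(((½)*(1/275)))) = 1/((-82967/3)*(1/550)) = -3/82967*550 = -1650/82967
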